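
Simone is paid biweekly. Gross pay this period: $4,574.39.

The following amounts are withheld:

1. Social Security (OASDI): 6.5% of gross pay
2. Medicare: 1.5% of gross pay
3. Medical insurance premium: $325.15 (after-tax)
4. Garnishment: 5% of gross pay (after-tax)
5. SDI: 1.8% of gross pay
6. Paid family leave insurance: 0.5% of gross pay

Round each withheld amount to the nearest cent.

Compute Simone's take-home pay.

Medicare: $4,574.39 × 0.015 = $68.62
Paid family leave insurance: $4,574.39 × 0.005 = $22.87
SDI: $4,574.39 × 0.018 = $82.34
Social Security (OASDI): $4,574.39 × 0.065 = $297.34
Medical insurance premium: $325.15
Garnishment: $4,574.39 × 0.05 = $228.72
Total deductions = $68.62 + $22.87 + $82.34 + $297.34 + $325.15 + $228.72 = $1,025.04
Net pay = $4,574.39 − $1,025.04 = $3,549.35

$3,549.35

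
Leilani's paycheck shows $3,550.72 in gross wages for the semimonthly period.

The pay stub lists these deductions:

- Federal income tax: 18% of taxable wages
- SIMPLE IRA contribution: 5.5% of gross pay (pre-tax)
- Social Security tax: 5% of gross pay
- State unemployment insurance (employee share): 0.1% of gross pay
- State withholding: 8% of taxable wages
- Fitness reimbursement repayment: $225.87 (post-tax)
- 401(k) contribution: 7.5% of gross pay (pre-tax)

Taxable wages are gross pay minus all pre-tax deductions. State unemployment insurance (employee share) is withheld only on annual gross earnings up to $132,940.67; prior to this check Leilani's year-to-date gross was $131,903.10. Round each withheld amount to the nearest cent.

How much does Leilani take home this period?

$1,881.51

SIMPLE IRA contribution: $3,550.72 × 0.055 = $195.29
401(k) contribution: $3,550.72 × 0.075 = $266.30
Pre-tax total = $195.29 + $266.30 = $461.59
Taxable wages = $3,550.72 − $461.59 = $3,089.13
State withholding: $3,089.13 × 0.08 = $247.13
Federal income tax: $3,089.13 × 0.18 = $556.04
Social Security tax: $3,550.72 × 0.05 = $177.54
State unemployment insurance (employee share): only $132,940.67 − $131,903.10 = $1,037.57 of this check is subject → $1,037.57 × 0.001 = $1.04
Fitness reimbursement repayment: $225.87
Total deductions = $195.29 + $266.30 + $247.13 + $556.04 + $177.54 + $1.04 + $225.87 = $1,669.21
Net pay = $3,550.72 − $1,669.21 = $1,881.51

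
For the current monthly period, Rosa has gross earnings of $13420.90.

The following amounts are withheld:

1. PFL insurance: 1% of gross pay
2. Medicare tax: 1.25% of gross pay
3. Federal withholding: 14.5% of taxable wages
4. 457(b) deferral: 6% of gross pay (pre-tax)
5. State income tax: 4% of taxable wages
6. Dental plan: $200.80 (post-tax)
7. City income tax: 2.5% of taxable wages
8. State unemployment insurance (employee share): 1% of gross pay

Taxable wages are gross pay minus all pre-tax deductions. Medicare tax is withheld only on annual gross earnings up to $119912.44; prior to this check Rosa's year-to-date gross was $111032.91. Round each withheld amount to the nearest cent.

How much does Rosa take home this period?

457(b) deferral: $13420.90 × 0.06 = $805.25
Taxable wages = $13420.90 − $805.25 = $12615.65
City income tax: $12615.65 × 0.025 = $315.39
Federal withholding: $12615.65 × 0.145 = $1829.27
State income tax: $12615.65 × 0.04 = $504.63
PFL insurance: $13420.90 × 0.01 = $134.21
State unemployment insurance (employee share): $13420.90 × 0.01 = $134.21
Medicare tax: only $119912.44 − $111032.91 = $8879.53 of this check is subject → $8879.53 × 0.0125 = $110.99
Dental plan: $200.80
Total deductions = $805.25 + $315.39 + $1829.27 + $504.63 + $134.21 + $134.21 + $110.99 + $200.80 = $4034.75
Net pay = $13420.90 − $4034.75 = $9386.15

$9386.15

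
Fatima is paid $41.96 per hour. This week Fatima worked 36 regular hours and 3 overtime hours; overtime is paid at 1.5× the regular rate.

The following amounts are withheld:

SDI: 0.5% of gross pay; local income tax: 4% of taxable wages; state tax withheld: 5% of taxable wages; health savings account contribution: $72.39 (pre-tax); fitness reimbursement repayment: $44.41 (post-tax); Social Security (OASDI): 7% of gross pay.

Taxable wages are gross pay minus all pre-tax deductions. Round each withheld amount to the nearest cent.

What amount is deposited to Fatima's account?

Regular pay: 36 × $41.96 = $1510.56
Overtime pay: 3 × $41.96 × 1.5 = $188.82
Gross pay = $1510.56 + $188.82 = $1699.38
Health savings account contribution: $72.39
Taxable wages = $1699.38 − $72.39 = $1626.99
State tax withheld: $1626.99 × 0.05 = $81.35
Local income tax: $1626.99 × 0.04 = $65.08
SDI: $1699.38 × 0.005 = $8.50
Social Security (OASDI): $1699.38 × 0.07 = $118.96
Fitness reimbursement repayment: $44.41
Total deductions = $72.39 + $81.35 + $65.08 + $8.50 + $118.96 + $44.41 = $390.69
Net pay = $1699.38 − $390.69 = $1308.69

$1308.69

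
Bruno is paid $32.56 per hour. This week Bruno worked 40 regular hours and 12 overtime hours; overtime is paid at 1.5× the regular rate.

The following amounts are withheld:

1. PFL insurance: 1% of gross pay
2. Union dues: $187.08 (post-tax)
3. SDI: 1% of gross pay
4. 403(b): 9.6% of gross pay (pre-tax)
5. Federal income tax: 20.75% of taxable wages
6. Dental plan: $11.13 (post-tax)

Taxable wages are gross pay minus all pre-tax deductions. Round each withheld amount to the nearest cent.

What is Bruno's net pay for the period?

$1,116.98

Regular pay: 40 × $32.56 = $1,302.40
Overtime pay: 12 × $32.56 × 1.5 = $586.08
Gross pay = $1,302.40 + $586.08 = $1,888.48
403(b): $1,888.48 × 0.096 = $181.29
Taxable wages = $1,888.48 − $181.29 = $1,707.19
Federal income tax: $1,707.19 × 0.2075 = $354.24
SDI: $1,888.48 × 0.01 = $18.88
PFL insurance: $1,888.48 × 0.01 = $18.88
Dental plan: $11.13
Union dues: $187.08
Total deductions = $181.29 + $354.24 + $18.88 + $18.88 + $11.13 + $187.08 = $771.50
Net pay = $1,888.48 − $771.50 = $1,116.98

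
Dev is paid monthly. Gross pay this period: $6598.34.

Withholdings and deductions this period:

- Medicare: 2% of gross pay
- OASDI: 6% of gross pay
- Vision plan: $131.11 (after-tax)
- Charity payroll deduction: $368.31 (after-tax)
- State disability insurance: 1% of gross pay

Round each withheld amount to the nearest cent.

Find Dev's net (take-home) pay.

$5505.07

State disability insurance: $6598.34 × 0.01 = $65.98
Medicare: $6598.34 × 0.02 = $131.97
OASDI: $6598.34 × 0.06 = $395.90
Vision plan: $131.11
Charity payroll deduction: $368.31
Total deductions = $65.98 + $131.97 + $395.90 + $131.11 + $368.31 = $1093.27
Net pay = $6598.34 − $1093.27 = $5505.07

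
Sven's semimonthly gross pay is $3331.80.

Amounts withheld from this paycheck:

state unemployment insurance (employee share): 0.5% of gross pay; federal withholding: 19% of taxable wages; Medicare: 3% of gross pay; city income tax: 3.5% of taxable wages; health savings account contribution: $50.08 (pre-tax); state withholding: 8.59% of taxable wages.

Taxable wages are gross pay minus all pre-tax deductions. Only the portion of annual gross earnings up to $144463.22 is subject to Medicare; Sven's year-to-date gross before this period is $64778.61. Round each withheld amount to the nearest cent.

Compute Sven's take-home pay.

$2144.82

Health savings account contribution: $50.08
Taxable wages = $3331.80 − $50.08 = $3281.72
City income tax: $3281.72 × 0.035 = $114.86
State withholding: $3281.72 × 0.0859 = $281.90
Federal withholding: $3281.72 × 0.19 = $623.53
State unemployment insurance (employee share): $3331.80 × 0.005 = $16.66
Medicare: cap not yet reached, full $3331.80 is subject → $3331.80 × 0.03 = $99.95
Total deductions = $50.08 + $114.86 + $281.90 + $623.53 + $16.66 + $99.95 = $1186.98
Net pay = $3331.80 − $1186.98 = $2144.82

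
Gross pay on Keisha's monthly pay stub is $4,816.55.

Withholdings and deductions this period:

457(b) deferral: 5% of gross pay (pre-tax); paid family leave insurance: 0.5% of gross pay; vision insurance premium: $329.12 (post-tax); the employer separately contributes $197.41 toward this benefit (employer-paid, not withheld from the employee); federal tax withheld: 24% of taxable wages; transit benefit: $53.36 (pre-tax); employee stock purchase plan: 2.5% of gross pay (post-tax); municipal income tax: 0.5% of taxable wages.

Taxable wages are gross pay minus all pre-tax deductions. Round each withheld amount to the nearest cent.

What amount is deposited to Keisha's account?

457(b) deferral: $4,816.55 × 0.05 = $240.83
Transit benefit: $53.36
Pre-tax total = $240.83 + $53.36 = $294.19
Taxable wages = $4,816.55 − $294.19 = $4,522.36
Municipal income tax: $4,522.36 × 0.005 = $22.61
Federal tax withheld: $4,522.36 × 0.24 = $1,085.37
Paid family leave insurance: $4,816.55 × 0.005 = $24.08
Vision insurance premium: $329.12
Employee stock purchase plan: $4,816.55 × 0.025 = $120.41
(Employer's $197.41 toward vision insurance premium is not withheld from the employee.)
Total deductions = $240.83 + $53.36 + $22.61 + $1,085.37 + $24.08 + $329.12 + $120.41 = $1,875.78
Net pay = $4,816.55 − $1,875.78 = $2,940.77

$2,940.77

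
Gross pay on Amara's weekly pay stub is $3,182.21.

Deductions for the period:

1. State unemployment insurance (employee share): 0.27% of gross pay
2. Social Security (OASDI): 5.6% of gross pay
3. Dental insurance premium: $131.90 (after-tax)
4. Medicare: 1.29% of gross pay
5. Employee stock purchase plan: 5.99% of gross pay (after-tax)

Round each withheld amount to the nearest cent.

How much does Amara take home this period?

$2,631.86

Medicare: $3,182.21 × 0.0129 = $41.05
State unemployment insurance (employee share): $3,182.21 × 0.0027 = $8.59
Social Security (OASDI): $3,182.21 × 0.056 = $178.20
Employee stock purchase plan: $3,182.21 × 0.0599 = $190.61
Dental insurance premium: $131.90
Total deductions = $41.05 + $8.59 + $178.20 + $190.61 + $131.90 = $550.35
Net pay = $3,182.21 − $550.35 = $2,631.86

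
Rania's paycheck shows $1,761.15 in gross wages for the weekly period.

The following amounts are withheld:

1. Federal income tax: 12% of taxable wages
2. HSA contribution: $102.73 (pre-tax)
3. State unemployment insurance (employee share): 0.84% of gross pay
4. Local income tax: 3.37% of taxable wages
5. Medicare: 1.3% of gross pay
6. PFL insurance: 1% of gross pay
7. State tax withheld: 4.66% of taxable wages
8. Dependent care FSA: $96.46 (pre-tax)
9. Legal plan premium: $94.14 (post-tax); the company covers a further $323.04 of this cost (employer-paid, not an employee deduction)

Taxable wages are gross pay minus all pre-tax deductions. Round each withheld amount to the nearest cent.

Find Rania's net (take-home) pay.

Dependent care FSA: $96.46
HSA contribution: $102.73
Pre-tax total = $96.46 + $102.73 = $199.19
Taxable wages = $1,761.15 − $199.19 = $1,561.96
State tax withheld: $1,561.96 × 0.0466 = $72.79
Local income tax: $1,561.96 × 0.0337 = $52.64
Federal income tax: $1,561.96 × 0.12 = $187.44
PFL insurance: $1,761.15 × 0.01 = $17.61
State unemployment insurance (employee share): $1,761.15 × 0.0084 = $14.79
Medicare: $1,761.15 × 0.013 = $22.89
Legal plan premium: $94.14
(Employer's $323.04 toward legal plan premium is not withheld from the employee.)
Total deductions = $96.46 + $102.73 + $72.79 + $52.64 + $187.44 + $17.61 + $14.79 + $22.89 + $94.14 = $661.49
Net pay = $1,761.15 − $661.49 = $1,099.66

$1,099.66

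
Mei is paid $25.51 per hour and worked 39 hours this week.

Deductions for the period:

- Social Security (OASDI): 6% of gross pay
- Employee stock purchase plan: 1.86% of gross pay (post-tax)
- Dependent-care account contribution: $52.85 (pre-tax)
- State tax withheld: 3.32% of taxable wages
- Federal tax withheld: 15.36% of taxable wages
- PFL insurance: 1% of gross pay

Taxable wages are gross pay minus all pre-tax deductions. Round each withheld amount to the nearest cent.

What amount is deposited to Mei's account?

$677.92

Gross pay: 39 × $25.51 = $994.89
Dependent-care account contribution: $52.85
Taxable wages = $994.89 − $52.85 = $942.04
Federal tax withheld: $942.04 × 0.1536 = $144.70
State tax withheld: $942.04 × 0.0332 = $31.28
PFL insurance: $994.89 × 0.01 = $9.95
Social Security (OASDI): $994.89 × 0.06 = $59.69
Employee stock purchase plan: $994.89 × 0.0186 = $18.50
Total deductions = $52.85 + $144.70 + $31.28 + $9.95 + $59.69 + $18.50 = $316.97
Net pay = $994.89 − $316.97 = $677.92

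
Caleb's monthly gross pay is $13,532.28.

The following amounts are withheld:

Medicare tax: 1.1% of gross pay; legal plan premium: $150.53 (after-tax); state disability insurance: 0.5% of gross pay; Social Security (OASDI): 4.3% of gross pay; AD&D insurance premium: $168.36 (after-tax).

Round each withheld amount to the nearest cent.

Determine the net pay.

$12,414.98

State disability insurance: $13,532.28 × 0.005 = $67.66
Social Security (OASDI): $13,532.28 × 0.043 = $581.89
Medicare tax: $13,532.28 × 0.011 = $148.86
AD&D insurance premium: $168.36
Legal plan premium: $150.53
Total deductions = $67.66 + $581.89 + $148.86 + $168.36 + $150.53 = $1,117.30
Net pay = $13,532.28 − $1,117.30 = $12,414.98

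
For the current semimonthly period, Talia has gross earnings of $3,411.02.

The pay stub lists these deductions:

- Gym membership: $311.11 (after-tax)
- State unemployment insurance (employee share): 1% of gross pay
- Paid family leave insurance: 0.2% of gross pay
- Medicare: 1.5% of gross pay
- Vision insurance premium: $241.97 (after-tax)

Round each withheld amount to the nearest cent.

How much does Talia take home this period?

$2,765.84

Medicare: $3,411.02 × 0.015 = $51.17
Paid family leave insurance: $3,411.02 × 0.002 = $6.82
State unemployment insurance (employee share): $3,411.02 × 0.01 = $34.11
Vision insurance premium: $241.97
Gym membership: $311.11
Total deductions = $51.17 + $6.82 + $34.11 + $241.97 + $311.11 = $645.18
Net pay = $3,411.02 − $645.18 = $2,765.84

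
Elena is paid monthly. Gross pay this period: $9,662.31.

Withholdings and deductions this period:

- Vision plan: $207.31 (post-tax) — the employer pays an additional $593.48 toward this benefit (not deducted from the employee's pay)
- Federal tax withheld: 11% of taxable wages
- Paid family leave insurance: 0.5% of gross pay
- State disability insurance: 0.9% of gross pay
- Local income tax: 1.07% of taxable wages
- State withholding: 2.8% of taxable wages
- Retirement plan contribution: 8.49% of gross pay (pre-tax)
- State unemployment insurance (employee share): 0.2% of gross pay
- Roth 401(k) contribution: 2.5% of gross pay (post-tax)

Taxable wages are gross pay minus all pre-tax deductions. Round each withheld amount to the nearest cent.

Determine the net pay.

$6,923.71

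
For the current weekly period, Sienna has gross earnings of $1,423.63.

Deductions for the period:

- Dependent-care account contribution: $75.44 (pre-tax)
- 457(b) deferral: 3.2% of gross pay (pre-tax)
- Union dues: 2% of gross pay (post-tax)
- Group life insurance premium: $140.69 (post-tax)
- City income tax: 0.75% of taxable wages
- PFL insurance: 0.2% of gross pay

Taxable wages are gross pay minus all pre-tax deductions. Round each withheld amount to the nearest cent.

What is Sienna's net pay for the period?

Dependent-care account contribution: $75.44
457(b) deferral: $1,423.63 × 0.032 = $45.56
Pre-tax total = $75.44 + $45.56 = $121.00
Taxable wages = $1,423.63 − $121.00 = $1,302.63
City income tax: $1,302.63 × 0.0075 = $9.77
PFL insurance: $1,423.63 × 0.002 = $2.85
Union dues: $1,423.63 × 0.02 = $28.47
Group life insurance premium: $140.69
Total deductions = $75.44 + $45.56 + $9.77 + $2.85 + $28.47 + $140.69 = $302.78
Net pay = $1,423.63 − $302.78 = $1,120.85

$1,120.85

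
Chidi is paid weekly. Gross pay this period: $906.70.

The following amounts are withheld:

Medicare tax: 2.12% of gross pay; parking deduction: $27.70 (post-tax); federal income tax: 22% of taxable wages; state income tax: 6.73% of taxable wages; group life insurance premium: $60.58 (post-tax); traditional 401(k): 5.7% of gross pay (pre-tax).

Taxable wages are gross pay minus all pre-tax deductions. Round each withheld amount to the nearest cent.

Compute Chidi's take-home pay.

Traditional 401(k): $906.70 × 0.057 = $51.68
Taxable wages = $906.70 − $51.68 = $855.02
Federal income tax: $855.02 × 0.22 = $188.10
State income tax: $855.02 × 0.0673 = $57.54
Medicare tax: $906.70 × 0.0212 = $19.22
Group life insurance premium: $60.58
Parking deduction: $27.70
Total deductions = $51.68 + $188.10 + $57.54 + $19.22 + $60.58 + $27.70 = $404.82
Net pay = $906.70 − $404.82 = $501.88

$501.88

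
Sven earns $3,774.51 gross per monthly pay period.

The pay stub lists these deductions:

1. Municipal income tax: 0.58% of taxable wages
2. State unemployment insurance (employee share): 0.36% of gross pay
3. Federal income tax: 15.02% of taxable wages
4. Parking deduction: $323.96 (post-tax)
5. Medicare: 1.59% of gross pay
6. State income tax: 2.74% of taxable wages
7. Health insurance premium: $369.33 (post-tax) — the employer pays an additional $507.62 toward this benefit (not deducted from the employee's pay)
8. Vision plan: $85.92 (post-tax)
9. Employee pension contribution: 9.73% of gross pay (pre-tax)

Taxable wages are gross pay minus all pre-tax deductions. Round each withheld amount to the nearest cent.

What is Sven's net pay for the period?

Employee pension contribution: $3,774.51 × 0.0973 = $367.26
Taxable wages = $3,774.51 − $367.26 = $3,407.25
Federal income tax: $3,407.25 × 0.1502 = $511.77
Municipal income tax: $3,407.25 × 0.0058 = $19.76
State income tax: $3,407.25 × 0.0274 = $93.36
Medicare: $3,774.51 × 0.0159 = $60.01
State unemployment insurance (employee share): $3,774.51 × 0.0036 = $13.59
Vision plan: $85.92
Health insurance premium: $369.33
Parking deduction: $323.96
(Employer's $507.62 toward health insurance premium is not withheld from the employee.)
Total deductions = $367.26 + $511.77 + $19.76 + $93.36 + $60.01 + $13.59 + $85.92 + $369.33 + $323.96 = $1,844.96
Net pay = $3,774.51 − $1,844.96 = $1,929.55

$1,929.55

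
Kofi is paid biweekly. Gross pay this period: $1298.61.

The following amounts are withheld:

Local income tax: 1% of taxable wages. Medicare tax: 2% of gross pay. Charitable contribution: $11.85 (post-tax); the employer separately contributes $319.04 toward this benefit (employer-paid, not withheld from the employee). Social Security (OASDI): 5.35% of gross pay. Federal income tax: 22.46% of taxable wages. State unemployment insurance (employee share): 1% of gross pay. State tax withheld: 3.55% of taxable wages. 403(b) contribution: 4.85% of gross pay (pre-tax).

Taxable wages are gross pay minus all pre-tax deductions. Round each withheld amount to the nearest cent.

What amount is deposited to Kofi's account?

$781.60

403(b) contribution: $1298.61 × 0.0485 = $62.98
Taxable wages = $1298.61 − $62.98 = $1235.63
State tax withheld: $1235.63 × 0.0355 = $43.86
Local income tax: $1235.63 × 0.01 = $12.36
Federal income tax: $1235.63 × 0.2246 = $277.52
Medicare tax: $1298.61 × 0.02 = $25.97
State unemployment insurance (employee share): $1298.61 × 0.01 = $12.99
Social Security (OASDI): $1298.61 × 0.0535 = $69.48
Charitable contribution: $11.85
(Employer's $319.04 toward charitable contribution is not withheld from the employee.)
Total deductions = $62.98 + $43.86 + $12.36 + $277.52 + $25.97 + $12.99 + $69.48 + $11.85 = $517.01
Net pay = $1298.61 − $517.01 = $781.60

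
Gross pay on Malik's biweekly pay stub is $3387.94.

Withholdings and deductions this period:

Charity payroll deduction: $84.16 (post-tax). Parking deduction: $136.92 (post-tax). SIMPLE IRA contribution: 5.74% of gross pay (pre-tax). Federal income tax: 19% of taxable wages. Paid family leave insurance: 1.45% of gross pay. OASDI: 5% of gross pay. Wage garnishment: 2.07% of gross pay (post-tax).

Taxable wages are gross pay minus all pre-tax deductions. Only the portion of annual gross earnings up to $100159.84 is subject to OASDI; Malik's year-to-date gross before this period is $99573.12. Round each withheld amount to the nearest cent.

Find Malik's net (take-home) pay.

$2217.03

SIMPLE IRA contribution: $3387.94 × 0.0574 = $194.47
Taxable wages = $3387.94 − $194.47 = $3193.47
Federal income tax: $3193.47 × 0.19 = $606.76
OASDI: only $100159.84 − $99573.12 = $586.72 of this check is subject → $586.72 × 0.05 = $29.34
Paid family leave insurance: $3387.94 × 0.0145 = $49.13
Charity payroll deduction: $84.16
Wage garnishment: $3387.94 × 0.0207 = $70.13
Parking deduction: $136.92
Total deductions = $194.47 + $606.76 + $29.34 + $49.13 + $84.16 + $70.13 + $136.92 = $1170.91
Net pay = $3387.94 − $1170.91 = $2217.03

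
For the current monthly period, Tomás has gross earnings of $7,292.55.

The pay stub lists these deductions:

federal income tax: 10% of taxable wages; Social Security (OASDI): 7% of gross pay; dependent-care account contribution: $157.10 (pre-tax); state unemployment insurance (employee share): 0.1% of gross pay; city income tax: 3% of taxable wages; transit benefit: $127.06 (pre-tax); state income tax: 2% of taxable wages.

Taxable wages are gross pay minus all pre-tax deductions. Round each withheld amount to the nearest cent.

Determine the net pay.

Transit benefit: $127.06
Dependent-care account contribution: $157.10
Pre-tax total = $127.06 + $157.10 = $284.16
Taxable wages = $7,292.55 − $284.16 = $7,008.39
State income tax: $7,008.39 × 0.02 = $140.17
City income tax: $7,008.39 × 0.03 = $210.25
Federal income tax: $7,008.39 × 0.1 = $700.84
State unemployment insurance (employee share): $7,292.55 × 0.001 = $7.29
Social Security (OASDI): $7,292.55 × 0.07 = $510.48
Total deductions = $127.06 + $157.10 + $140.17 + $210.25 + $700.84 + $7.29 + $510.48 = $1,853.19
Net pay = $7,292.55 − $1,853.19 = $5,439.36

$5,439.36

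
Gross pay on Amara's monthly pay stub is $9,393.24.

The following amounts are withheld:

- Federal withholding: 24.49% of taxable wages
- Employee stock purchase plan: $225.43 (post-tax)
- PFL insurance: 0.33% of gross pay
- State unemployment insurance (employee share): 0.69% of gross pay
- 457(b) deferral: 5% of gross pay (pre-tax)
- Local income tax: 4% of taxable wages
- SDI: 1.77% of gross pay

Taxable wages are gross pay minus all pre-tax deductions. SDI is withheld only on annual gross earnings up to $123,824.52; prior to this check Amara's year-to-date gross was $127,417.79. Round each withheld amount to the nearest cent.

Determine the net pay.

$6,060.02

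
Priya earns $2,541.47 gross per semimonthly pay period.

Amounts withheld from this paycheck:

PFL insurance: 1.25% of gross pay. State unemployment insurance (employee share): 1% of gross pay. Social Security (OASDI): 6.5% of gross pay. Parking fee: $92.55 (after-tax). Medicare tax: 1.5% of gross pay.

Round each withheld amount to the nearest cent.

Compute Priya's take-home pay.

State unemployment insurance (employee share): $2,541.47 × 0.01 = $25.41
Medicare tax: $2,541.47 × 0.015 = $38.12
PFL insurance: $2,541.47 × 0.0125 = $31.77
Social Security (OASDI): $2,541.47 × 0.065 = $165.20
Parking fee: $92.55
Total deductions = $25.41 + $38.12 + $31.77 + $165.20 + $92.55 = $353.05
Net pay = $2,541.47 − $353.05 = $2,188.42

$2,188.42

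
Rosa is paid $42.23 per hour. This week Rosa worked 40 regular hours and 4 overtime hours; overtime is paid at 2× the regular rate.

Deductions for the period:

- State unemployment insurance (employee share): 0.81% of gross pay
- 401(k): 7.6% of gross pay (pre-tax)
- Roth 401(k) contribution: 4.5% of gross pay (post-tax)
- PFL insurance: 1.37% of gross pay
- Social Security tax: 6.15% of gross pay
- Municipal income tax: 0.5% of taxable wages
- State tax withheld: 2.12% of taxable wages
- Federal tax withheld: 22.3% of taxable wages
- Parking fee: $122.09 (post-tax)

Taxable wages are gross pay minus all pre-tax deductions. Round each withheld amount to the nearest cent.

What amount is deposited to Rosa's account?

Regular pay: 40 × $42.23 = $1689.20
Overtime pay: 4 × $42.23 × 2 = $337.84
Gross pay = $1689.20 + $337.84 = $2027.04
401(k): $2027.04 × 0.076 = $154.06
Taxable wages = $2027.04 − $154.06 = $1872.98
State tax withheld: $1872.98 × 0.0212 = $39.71
Federal tax withheld: $1872.98 × 0.223 = $417.67
Municipal income tax: $1872.98 × 0.005 = $9.36
PFL insurance: $2027.04 × 0.0137 = $27.77
Social Security tax: $2027.04 × 0.0615 = $124.66
State unemployment insurance (employee share): $2027.04 × 0.0081 = $16.42
Parking fee: $122.09
Roth 401(k) contribution: $2027.04 × 0.045 = $91.22
Total deductions = $154.06 + $39.71 + $417.67 + $9.36 + $27.77 + $124.66 + $16.42 + $122.09 + $91.22 = $1002.96
Net pay = $2027.04 − $1002.96 = $1024.08

$1024.08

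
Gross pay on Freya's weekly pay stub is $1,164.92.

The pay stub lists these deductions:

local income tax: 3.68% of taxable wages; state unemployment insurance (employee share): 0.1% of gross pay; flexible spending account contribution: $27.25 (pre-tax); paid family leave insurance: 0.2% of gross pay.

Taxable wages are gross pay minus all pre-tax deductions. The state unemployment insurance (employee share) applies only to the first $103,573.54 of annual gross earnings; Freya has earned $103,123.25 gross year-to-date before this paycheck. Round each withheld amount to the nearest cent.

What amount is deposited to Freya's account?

$1,093.02

Flexible spending account contribution: $27.25
Taxable wages = $1,164.92 − $27.25 = $1,137.67
Local income tax: $1,137.67 × 0.0368 = $41.87
State unemployment insurance (employee share): only $103,573.54 − $103,123.25 = $450.29 of this check is subject → $450.29 × 0.001 = $0.45
Paid family leave insurance: $1,164.92 × 0.002 = $2.33
Total deductions = $27.25 + $41.87 + $0.45 + $2.33 = $71.90
Net pay = $1,164.92 − $71.90 = $1,093.02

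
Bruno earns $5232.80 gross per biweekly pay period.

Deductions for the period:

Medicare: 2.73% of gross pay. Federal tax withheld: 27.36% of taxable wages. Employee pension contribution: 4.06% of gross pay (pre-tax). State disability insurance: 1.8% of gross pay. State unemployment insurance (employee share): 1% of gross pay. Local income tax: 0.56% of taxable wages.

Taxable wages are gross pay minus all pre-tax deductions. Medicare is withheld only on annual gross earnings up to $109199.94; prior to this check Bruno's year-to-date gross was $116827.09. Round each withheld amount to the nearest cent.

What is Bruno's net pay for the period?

Employee pension contribution: $5232.80 × 0.0406 = $212.45
Taxable wages = $5232.80 − $212.45 = $5020.35
Local income tax: $5020.35 × 0.0056 = $28.11
Federal tax withheld: $5020.35 × 0.2736 = $1373.57
State unemployment insurance (employee share): $5232.80 × 0.01 = $52.33
State disability insurance: $5232.80 × 0.018 = $94.19
Medicare: annual cap $109199.94 already reached (YTD $116827.09), so $0.00
Total deductions = $212.45 + $28.11 + $1373.57 + $52.33 + $94.19 + $0.00 = $1760.65
Net pay = $5232.80 − $1760.65 = $3472.15

$3472.15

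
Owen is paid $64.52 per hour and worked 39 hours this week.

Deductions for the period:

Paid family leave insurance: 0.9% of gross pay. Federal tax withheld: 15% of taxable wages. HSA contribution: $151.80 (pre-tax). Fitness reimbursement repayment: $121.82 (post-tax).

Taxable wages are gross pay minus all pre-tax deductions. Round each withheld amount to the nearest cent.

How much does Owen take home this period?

Gross pay: 39 × $64.52 = $2,516.28
HSA contribution: $151.80
Taxable wages = $2,516.28 − $151.80 = $2,364.48
Federal tax withheld: $2,364.48 × 0.15 = $354.67
Paid family leave insurance: $2,516.28 × 0.009 = $22.65
Fitness reimbursement repayment: $121.82
Total deductions = $151.80 + $354.67 + $22.65 + $121.82 = $650.94
Net pay = $2,516.28 − $650.94 = $1,865.34

$1,865.34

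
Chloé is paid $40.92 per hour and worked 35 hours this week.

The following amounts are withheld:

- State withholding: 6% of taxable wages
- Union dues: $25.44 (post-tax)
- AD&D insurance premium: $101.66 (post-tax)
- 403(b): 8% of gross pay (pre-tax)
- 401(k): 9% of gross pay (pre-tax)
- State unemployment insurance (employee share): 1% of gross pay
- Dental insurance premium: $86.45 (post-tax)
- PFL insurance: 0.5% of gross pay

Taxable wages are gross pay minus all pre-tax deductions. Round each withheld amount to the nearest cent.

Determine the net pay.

Gross pay: 35 × $40.92 = $1,432.20
401(k): $1,432.20 × 0.09 = $128.90
403(b): $1,432.20 × 0.08 = $114.58
Pre-tax total = $128.90 + $114.58 = $243.48
Taxable wages = $1,432.20 − $243.48 = $1,188.72
State withholding: $1,188.72 × 0.06 = $71.32
PFL insurance: $1,432.20 × 0.005 = $7.16
State unemployment insurance (employee share): $1,432.20 × 0.01 = $14.32
Union dues: $25.44
AD&D insurance premium: $101.66
Dental insurance premium: $86.45
Total deductions = $128.90 + $114.58 + $71.32 + $7.16 + $14.32 + $25.44 + $101.66 + $86.45 = $549.83
Net pay = $1,432.20 − $549.83 = $882.37

$882.37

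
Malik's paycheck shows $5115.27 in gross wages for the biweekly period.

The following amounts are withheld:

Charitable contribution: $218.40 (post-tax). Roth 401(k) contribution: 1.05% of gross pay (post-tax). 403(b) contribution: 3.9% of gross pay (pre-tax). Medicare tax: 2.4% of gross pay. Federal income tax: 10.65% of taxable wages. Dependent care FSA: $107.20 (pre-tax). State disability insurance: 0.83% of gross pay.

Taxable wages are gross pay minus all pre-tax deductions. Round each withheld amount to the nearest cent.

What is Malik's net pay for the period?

Dependent care FSA: $107.20
403(b) contribution: $5115.27 × 0.039 = $199.50
Pre-tax total = $107.20 + $199.50 = $306.70
Taxable wages = $5115.27 − $306.70 = $4808.57
Federal income tax: $4808.57 × 0.1065 = $512.11
Medicare tax: $5115.27 × 0.024 = $122.77
State disability insurance: $5115.27 × 0.0083 = $42.46
Roth 401(k) contribution: $5115.27 × 0.0105 = $53.71
Charitable contribution: $218.40
Total deductions = $107.20 + $199.50 + $512.11 + $122.77 + $42.46 + $53.71 + $218.40 = $1256.15
Net pay = $5115.27 − $1256.15 = $3859.12

$3859.12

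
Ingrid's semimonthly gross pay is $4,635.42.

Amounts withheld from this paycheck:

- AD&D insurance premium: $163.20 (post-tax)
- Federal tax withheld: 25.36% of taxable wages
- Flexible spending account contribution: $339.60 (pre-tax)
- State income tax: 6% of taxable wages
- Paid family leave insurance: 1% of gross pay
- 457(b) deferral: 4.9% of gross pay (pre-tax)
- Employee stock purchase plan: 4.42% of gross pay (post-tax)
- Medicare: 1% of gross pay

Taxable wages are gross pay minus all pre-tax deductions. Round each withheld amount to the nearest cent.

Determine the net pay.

$2,331.95

457(b) deferral: $4,635.42 × 0.049 = $227.14
Flexible spending account contribution: $339.60
Pre-tax total = $227.14 + $339.60 = $566.74
Taxable wages = $4,635.42 − $566.74 = $4,068.68
State income tax: $4,068.68 × 0.06 = $244.12
Federal tax withheld: $4,068.68 × 0.2536 = $1,031.82
Medicare: $4,635.42 × 0.01 = $46.35
Paid family leave insurance: $4,635.42 × 0.01 = $46.35
Employee stock purchase plan: $4,635.42 × 0.0442 = $204.89
AD&D insurance premium: $163.20
Total deductions = $227.14 + $339.60 + $244.12 + $1,031.82 + $46.35 + $46.35 + $204.89 + $163.20 = $2,303.47
Net pay = $4,635.42 − $2,303.47 = $2,331.95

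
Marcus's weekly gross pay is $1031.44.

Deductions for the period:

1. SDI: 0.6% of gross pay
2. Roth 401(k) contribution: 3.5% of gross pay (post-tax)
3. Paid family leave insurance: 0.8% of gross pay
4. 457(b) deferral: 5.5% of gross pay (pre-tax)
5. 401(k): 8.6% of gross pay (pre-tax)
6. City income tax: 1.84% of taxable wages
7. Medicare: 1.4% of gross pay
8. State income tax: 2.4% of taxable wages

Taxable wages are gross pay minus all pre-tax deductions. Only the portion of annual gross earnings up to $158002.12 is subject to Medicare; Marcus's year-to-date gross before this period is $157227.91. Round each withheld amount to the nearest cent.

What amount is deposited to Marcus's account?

$787.07

457(b) deferral: $1031.44 × 0.055 = $56.73
401(k): $1031.44 × 0.086 = $88.70
Pre-tax total = $56.73 + $88.70 = $145.43
Taxable wages = $1031.44 − $145.43 = $886.01
State income tax: $886.01 × 0.024 = $21.26
City income tax: $886.01 × 0.0184 = $16.30
Medicare: only $158002.12 − $157227.91 = $774.21 of this check is subject → $774.21 × 0.014 = $10.84
SDI: $1031.44 × 0.006 = $6.19
Paid family leave insurance: $1031.44 × 0.008 = $8.25
Roth 401(k) contribution: $1031.44 × 0.035 = $36.10
Total deductions = $56.73 + $88.70 + $21.26 + $16.30 + $10.84 + $6.19 + $8.25 + $36.10 = $244.37
Net pay = $1031.44 − $244.37 = $787.07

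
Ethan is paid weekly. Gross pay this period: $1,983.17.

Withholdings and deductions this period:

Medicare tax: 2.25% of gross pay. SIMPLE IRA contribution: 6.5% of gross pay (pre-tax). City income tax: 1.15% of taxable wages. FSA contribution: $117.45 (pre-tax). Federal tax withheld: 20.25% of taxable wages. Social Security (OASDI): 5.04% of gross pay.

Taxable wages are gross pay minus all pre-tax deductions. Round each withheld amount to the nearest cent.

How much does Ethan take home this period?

FSA contribution: $117.45
SIMPLE IRA contribution: $1,983.17 × 0.065 = $128.91
Pre-tax total = $117.45 + $128.91 = $246.36
Taxable wages = $1,983.17 − $246.36 = $1,736.81
City income tax: $1,736.81 × 0.0115 = $19.97
Federal tax withheld: $1,736.81 × 0.2025 = $351.70
Medicare tax: $1,983.17 × 0.0225 = $44.62
Social Security (OASDI): $1,983.17 × 0.0504 = $99.95
Total deductions = $117.45 + $128.91 + $19.97 + $351.70 + $44.62 + $99.95 = $762.60
Net pay = $1,983.17 − $762.60 = $1,220.57

$1,220.57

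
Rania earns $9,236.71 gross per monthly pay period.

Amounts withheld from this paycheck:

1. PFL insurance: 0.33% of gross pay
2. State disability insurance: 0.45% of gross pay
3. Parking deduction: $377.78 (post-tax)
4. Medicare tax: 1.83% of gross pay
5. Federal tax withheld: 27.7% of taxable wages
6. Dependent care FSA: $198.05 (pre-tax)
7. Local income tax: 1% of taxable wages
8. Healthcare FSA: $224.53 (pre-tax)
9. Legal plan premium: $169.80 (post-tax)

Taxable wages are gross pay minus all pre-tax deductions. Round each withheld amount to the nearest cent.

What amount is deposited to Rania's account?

Dependent care FSA: $198.05
Healthcare FSA: $224.53
Pre-tax total = $198.05 + $224.53 = $422.58
Taxable wages = $9,236.71 − $422.58 = $8,814.13
Federal tax withheld: $8,814.13 × 0.277 = $2,441.51
Local income tax: $8,814.13 × 0.01 = $88.14
Medicare tax: $9,236.71 × 0.0183 = $169.03
PFL insurance: $9,236.71 × 0.0033 = $30.48
State disability insurance: $9,236.71 × 0.0045 = $41.57
Legal plan premium: $169.80
Parking deduction: $377.78
Total deductions = $198.05 + $224.53 + $2,441.51 + $88.14 + $169.03 + $30.48 + $41.57 + $169.80 + $377.78 = $3,740.89
Net pay = $9,236.71 − $3,740.89 = $5,495.82

$5,495.82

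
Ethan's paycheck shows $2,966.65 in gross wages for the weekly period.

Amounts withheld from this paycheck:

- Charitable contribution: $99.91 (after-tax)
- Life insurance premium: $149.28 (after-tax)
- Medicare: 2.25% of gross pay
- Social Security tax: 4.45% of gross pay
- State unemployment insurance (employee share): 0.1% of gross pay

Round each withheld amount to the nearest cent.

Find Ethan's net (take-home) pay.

State unemployment insurance (employee share): $2,966.65 × 0.001 = $2.97
Medicare: $2,966.65 × 0.0225 = $66.75
Social Security tax: $2,966.65 × 0.0445 = $132.02
Charitable contribution: $99.91
Life insurance premium: $149.28
Total deductions = $2.97 + $66.75 + $132.02 + $99.91 + $149.28 = $450.93
Net pay = $2,966.65 − $450.93 = $2,515.72

$2,515.72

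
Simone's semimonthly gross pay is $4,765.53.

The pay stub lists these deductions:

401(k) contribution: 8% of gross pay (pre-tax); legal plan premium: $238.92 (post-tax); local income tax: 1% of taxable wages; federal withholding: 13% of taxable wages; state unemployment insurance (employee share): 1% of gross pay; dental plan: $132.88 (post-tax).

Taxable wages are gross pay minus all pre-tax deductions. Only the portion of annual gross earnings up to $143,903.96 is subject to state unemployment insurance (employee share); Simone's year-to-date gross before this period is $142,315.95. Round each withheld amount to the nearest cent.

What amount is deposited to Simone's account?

401(k) contribution: $4,765.53 × 0.08 = $381.24
Taxable wages = $4,765.53 − $381.24 = $4,384.29
Local income tax: $4,384.29 × 0.01 = $43.84
Federal withholding: $4,384.29 × 0.13 = $569.96
State unemployment insurance (employee share): only $143,903.96 − $142,315.95 = $1,588.01 of this check is subject → $1,588.01 × 0.01 = $15.88
Legal plan premium: $238.92
Dental plan: $132.88
Total deductions = $381.24 + $43.84 + $569.96 + $15.88 + $238.92 + $132.88 = $1,382.72
Net pay = $4,765.53 − $1,382.72 = $3,382.81

$3,382.81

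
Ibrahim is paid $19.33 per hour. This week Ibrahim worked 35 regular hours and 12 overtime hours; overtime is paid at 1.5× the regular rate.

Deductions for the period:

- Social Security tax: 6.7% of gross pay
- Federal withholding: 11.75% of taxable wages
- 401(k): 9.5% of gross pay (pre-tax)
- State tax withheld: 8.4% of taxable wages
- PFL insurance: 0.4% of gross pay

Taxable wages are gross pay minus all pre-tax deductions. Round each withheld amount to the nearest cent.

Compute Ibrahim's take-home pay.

Regular pay: 35 × $19.33 = $676.55
Overtime pay: 12 × $19.33 × 1.5 = $347.94
Gross pay = $676.55 + $347.94 = $1,024.49
401(k): $1,024.49 × 0.095 = $97.33
Taxable wages = $1,024.49 − $97.33 = $927.16
State tax withheld: $927.16 × 0.084 = $77.88
Federal withholding: $927.16 × 0.1175 = $108.94
Social Security tax: $1,024.49 × 0.067 = $68.64
PFL insurance: $1,024.49 × 0.004 = $4.10
Total deductions = $97.33 + $77.88 + $108.94 + $68.64 + $4.10 = $356.89
Net pay = $1,024.49 − $356.89 = $667.60

$667.60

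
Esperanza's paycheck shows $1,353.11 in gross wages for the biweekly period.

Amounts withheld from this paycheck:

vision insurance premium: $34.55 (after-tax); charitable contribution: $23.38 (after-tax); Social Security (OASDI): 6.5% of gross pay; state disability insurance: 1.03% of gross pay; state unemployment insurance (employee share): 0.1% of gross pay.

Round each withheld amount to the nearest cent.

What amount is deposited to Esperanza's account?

$1,191.94

Social Security (OASDI): $1,353.11 × 0.065 = $87.95
State disability insurance: $1,353.11 × 0.0103 = $13.94
State unemployment insurance (employee share): $1,353.11 × 0.001 = $1.35
Charitable contribution: $23.38
Vision insurance premium: $34.55
Total deductions = $87.95 + $13.94 + $1.35 + $23.38 + $34.55 = $161.17
Net pay = $1,353.11 − $161.17 = $1,191.94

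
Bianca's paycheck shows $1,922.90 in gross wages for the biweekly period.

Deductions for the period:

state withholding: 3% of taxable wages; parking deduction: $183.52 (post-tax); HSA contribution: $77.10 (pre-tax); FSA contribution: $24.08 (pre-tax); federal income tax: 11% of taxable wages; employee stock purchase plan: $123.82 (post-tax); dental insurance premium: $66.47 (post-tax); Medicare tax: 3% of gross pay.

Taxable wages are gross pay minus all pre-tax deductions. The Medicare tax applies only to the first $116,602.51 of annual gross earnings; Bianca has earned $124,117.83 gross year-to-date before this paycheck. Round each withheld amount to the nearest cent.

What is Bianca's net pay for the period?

$1,192.87

HSA contribution: $77.10
FSA contribution: $24.08
Pre-tax total = $77.10 + $24.08 = $101.18
Taxable wages = $1,922.90 − $101.18 = $1,821.72
Federal income tax: $1,821.72 × 0.11 = $200.39
State withholding: $1,821.72 × 0.03 = $54.65
Medicare tax: annual cap $116,602.51 already reached (YTD $124,117.83), so $0.00
Employee stock purchase plan: $123.82
Dental insurance premium: $66.47
Parking deduction: $183.52
Total deductions = $77.10 + $24.08 + $200.39 + $54.65 + $0.00 + $123.82 + $66.47 + $183.52 = $730.03
Net pay = $1,922.90 − $730.03 = $1,192.87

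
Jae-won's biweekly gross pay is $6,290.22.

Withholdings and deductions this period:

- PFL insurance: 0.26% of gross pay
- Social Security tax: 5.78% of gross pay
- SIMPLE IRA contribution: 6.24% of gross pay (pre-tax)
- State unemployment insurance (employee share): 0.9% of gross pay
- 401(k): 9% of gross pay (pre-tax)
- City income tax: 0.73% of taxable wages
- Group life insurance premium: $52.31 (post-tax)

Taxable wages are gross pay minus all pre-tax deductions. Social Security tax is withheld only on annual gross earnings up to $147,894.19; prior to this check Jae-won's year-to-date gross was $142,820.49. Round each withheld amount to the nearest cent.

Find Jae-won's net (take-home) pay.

SIMPLE IRA contribution: $6,290.22 × 0.0624 = $392.51
401(k): $6,290.22 × 0.09 = $566.12
Pre-tax total = $392.51 + $566.12 = $958.63
Taxable wages = $6,290.22 − $958.63 = $5,331.59
City income tax: $5,331.59 × 0.0073 = $38.92
Social Security tax: only $147,894.19 − $142,820.49 = $5,073.70 of this check is subject → $5,073.70 × 0.0578 = $293.26
State unemployment insurance (employee share): $6,290.22 × 0.009 = $56.61
PFL insurance: $6,290.22 × 0.0026 = $16.35
Group life insurance premium: $52.31
Total deductions = $392.51 + $566.12 + $38.92 + $293.26 + $56.61 + $16.35 + $52.31 = $1,416.08
Net pay = $6,290.22 − $1,416.08 = $4,874.14

$4,874.14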